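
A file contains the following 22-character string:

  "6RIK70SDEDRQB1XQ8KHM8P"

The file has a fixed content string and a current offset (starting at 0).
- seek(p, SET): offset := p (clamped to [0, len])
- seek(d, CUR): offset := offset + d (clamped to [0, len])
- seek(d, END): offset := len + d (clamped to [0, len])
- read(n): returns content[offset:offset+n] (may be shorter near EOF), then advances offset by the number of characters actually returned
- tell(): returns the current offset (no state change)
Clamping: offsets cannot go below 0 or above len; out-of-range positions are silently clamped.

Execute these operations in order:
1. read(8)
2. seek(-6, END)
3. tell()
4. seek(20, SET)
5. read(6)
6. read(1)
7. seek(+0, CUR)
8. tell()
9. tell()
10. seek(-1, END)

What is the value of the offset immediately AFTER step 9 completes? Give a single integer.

Answer: 22

Derivation:
After 1 (read(8)): returned '6RIK70SD', offset=8
After 2 (seek(-6, END)): offset=16
After 3 (tell()): offset=16
After 4 (seek(20, SET)): offset=20
After 5 (read(6)): returned '8P', offset=22
After 6 (read(1)): returned '', offset=22
After 7 (seek(+0, CUR)): offset=22
After 8 (tell()): offset=22
After 9 (tell()): offset=22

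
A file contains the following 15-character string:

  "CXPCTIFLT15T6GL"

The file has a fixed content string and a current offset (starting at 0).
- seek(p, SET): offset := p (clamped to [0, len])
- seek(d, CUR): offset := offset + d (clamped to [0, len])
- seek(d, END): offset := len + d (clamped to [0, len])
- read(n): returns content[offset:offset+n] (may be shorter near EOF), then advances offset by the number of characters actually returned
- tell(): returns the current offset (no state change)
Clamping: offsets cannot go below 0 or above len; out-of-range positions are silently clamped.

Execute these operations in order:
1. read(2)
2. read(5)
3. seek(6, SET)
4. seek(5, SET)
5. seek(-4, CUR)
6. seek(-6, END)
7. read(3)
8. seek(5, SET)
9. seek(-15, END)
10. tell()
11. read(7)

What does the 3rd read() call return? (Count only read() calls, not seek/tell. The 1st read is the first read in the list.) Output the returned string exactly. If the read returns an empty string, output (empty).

After 1 (read(2)): returned 'CX', offset=2
After 2 (read(5)): returned 'PCTIF', offset=7
After 3 (seek(6, SET)): offset=6
After 4 (seek(5, SET)): offset=5
After 5 (seek(-4, CUR)): offset=1
After 6 (seek(-6, END)): offset=9
After 7 (read(3)): returned '15T', offset=12
After 8 (seek(5, SET)): offset=5
After 9 (seek(-15, END)): offset=0
After 10 (tell()): offset=0
After 11 (read(7)): returned 'CXPCTIF', offset=7

Answer: 15T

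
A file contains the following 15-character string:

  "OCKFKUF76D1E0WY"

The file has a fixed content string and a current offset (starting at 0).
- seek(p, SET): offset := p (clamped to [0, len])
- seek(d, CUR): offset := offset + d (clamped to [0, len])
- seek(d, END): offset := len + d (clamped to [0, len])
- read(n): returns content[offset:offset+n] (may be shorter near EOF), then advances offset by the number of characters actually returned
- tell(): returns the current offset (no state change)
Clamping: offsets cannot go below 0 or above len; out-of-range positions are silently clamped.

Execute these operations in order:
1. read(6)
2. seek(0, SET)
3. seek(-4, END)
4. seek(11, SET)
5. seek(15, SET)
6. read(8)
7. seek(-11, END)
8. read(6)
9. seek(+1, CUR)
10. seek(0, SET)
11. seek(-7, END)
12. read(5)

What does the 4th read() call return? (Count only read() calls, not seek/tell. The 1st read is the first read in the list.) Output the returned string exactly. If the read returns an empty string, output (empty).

After 1 (read(6)): returned 'OCKFKU', offset=6
After 2 (seek(0, SET)): offset=0
After 3 (seek(-4, END)): offset=11
After 4 (seek(11, SET)): offset=11
After 5 (seek(15, SET)): offset=15
After 6 (read(8)): returned '', offset=15
After 7 (seek(-11, END)): offset=4
After 8 (read(6)): returned 'KUF76D', offset=10
After 9 (seek(+1, CUR)): offset=11
After 10 (seek(0, SET)): offset=0
After 11 (seek(-7, END)): offset=8
After 12 (read(5)): returned '6D1E0', offset=13

Answer: 6D1E0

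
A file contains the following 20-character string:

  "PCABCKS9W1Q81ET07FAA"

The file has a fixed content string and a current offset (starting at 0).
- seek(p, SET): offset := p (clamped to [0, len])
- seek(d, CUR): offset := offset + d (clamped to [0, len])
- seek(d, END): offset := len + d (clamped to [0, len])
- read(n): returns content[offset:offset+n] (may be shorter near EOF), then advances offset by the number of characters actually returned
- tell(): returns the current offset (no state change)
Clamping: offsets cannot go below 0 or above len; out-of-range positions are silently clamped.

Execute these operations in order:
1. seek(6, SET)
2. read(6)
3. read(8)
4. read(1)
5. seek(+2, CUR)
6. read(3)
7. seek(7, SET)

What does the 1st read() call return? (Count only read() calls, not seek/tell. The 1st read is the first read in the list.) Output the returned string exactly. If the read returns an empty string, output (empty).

After 1 (seek(6, SET)): offset=6
After 2 (read(6)): returned 'S9W1Q8', offset=12
After 3 (read(8)): returned '1ET07FAA', offset=20
After 4 (read(1)): returned '', offset=20
After 5 (seek(+2, CUR)): offset=20
After 6 (read(3)): returned '', offset=20
After 7 (seek(7, SET)): offset=7

Answer: S9W1Q8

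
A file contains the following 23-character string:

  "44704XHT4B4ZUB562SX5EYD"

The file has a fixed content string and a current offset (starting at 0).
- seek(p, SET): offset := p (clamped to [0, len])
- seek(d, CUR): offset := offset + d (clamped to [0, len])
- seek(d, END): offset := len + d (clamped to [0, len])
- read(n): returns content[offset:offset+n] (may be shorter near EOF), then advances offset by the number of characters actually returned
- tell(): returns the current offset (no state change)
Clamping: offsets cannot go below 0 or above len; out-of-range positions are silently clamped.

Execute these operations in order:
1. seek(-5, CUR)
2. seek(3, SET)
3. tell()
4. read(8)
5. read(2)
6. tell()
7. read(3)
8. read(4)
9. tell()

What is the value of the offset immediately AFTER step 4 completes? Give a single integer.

Answer: 11

Derivation:
After 1 (seek(-5, CUR)): offset=0
After 2 (seek(3, SET)): offset=3
After 3 (tell()): offset=3
After 4 (read(8)): returned '04XHT4B4', offset=11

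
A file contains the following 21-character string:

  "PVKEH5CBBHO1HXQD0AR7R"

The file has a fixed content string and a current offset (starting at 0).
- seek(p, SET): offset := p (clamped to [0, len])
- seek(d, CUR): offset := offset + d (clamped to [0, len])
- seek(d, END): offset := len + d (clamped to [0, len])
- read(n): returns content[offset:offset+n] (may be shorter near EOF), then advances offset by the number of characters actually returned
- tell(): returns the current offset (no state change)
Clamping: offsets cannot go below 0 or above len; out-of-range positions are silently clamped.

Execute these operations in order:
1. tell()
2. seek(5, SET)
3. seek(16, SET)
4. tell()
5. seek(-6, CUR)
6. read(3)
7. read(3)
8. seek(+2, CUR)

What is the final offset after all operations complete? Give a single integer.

Answer: 18

Derivation:
After 1 (tell()): offset=0
After 2 (seek(5, SET)): offset=5
After 3 (seek(16, SET)): offset=16
After 4 (tell()): offset=16
After 5 (seek(-6, CUR)): offset=10
After 6 (read(3)): returned 'O1H', offset=13
After 7 (read(3)): returned 'XQD', offset=16
After 8 (seek(+2, CUR)): offset=18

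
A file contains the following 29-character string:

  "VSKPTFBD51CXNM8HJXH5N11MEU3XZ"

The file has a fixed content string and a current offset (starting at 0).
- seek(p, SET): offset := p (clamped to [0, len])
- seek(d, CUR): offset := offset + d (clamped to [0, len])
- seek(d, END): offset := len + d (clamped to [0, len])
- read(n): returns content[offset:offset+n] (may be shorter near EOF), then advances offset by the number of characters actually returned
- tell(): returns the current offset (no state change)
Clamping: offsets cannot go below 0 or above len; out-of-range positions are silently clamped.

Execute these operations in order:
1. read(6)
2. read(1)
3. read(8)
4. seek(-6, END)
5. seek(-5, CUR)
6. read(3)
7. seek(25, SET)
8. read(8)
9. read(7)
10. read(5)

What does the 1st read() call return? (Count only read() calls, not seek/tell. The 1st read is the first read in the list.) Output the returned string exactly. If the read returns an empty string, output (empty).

After 1 (read(6)): returned 'VSKPTF', offset=6
After 2 (read(1)): returned 'B', offset=7
After 3 (read(8)): returned 'D51CXNM8', offset=15
After 4 (seek(-6, END)): offset=23
After 5 (seek(-5, CUR)): offset=18
After 6 (read(3)): returned 'H5N', offset=21
After 7 (seek(25, SET)): offset=25
After 8 (read(8)): returned 'U3XZ', offset=29
After 9 (read(7)): returned '', offset=29
After 10 (read(5)): returned '', offset=29

Answer: VSKPTF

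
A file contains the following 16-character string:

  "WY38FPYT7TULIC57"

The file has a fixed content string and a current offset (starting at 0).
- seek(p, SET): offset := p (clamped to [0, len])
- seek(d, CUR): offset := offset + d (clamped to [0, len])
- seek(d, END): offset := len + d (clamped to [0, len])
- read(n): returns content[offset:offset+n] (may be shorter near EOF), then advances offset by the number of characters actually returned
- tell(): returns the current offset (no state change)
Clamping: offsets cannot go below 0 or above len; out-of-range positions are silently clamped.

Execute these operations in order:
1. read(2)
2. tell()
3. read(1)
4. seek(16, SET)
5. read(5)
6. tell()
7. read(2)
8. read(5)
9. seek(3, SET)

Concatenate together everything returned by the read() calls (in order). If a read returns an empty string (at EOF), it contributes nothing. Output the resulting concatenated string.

Answer: WY3

Derivation:
After 1 (read(2)): returned 'WY', offset=2
After 2 (tell()): offset=2
After 3 (read(1)): returned '3', offset=3
After 4 (seek(16, SET)): offset=16
After 5 (read(5)): returned '', offset=16
After 6 (tell()): offset=16
After 7 (read(2)): returned '', offset=16
After 8 (read(5)): returned '', offset=16
After 9 (seek(3, SET)): offset=3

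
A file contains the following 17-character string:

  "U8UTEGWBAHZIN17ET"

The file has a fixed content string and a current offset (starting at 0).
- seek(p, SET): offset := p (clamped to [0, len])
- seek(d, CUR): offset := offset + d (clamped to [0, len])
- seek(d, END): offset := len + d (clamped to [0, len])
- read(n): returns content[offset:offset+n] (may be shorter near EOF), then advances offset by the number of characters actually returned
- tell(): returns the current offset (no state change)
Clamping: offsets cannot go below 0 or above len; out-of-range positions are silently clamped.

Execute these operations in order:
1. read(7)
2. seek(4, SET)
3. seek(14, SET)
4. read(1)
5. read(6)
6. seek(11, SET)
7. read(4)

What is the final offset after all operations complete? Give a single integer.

Answer: 15

Derivation:
After 1 (read(7)): returned 'U8UTEGW', offset=7
After 2 (seek(4, SET)): offset=4
After 3 (seek(14, SET)): offset=14
After 4 (read(1)): returned '7', offset=15
After 5 (read(6)): returned 'ET', offset=17
After 6 (seek(11, SET)): offset=11
After 7 (read(4)): returned 'IN17', offset=15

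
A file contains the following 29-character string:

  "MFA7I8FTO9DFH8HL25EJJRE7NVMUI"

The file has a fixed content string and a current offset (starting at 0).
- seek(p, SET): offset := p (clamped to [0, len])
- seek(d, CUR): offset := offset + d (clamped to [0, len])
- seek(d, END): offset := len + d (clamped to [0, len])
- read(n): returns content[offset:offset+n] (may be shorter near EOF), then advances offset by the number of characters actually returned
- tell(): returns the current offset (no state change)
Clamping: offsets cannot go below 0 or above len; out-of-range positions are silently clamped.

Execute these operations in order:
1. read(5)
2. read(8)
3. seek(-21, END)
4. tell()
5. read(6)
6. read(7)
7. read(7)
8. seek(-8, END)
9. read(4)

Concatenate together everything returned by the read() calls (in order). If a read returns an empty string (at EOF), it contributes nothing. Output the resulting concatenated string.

After 1 (read(5)): returned 'MFA7I', offset=5
After 2 (read(8)): returned '8FTO9DFH', offset=13
After 3 (seek(-21, END)): offset=8
After 4 (tell()): offset=8
After 5 (read(6)): returned 'O9DFH8', offset=14
After 6 (read(7)): returned 'HL25EJJ', offset=21
After 7 (read(7)): returned 'RE7NVMU', offset=28
After 8 (seek(-8, END)): offset=21
After 9 (read(4)): returned 'RE7N', offset=25

Answer: MFA7I8FTO9DFHO9DFH8HL25EJJRE7NVMURE7N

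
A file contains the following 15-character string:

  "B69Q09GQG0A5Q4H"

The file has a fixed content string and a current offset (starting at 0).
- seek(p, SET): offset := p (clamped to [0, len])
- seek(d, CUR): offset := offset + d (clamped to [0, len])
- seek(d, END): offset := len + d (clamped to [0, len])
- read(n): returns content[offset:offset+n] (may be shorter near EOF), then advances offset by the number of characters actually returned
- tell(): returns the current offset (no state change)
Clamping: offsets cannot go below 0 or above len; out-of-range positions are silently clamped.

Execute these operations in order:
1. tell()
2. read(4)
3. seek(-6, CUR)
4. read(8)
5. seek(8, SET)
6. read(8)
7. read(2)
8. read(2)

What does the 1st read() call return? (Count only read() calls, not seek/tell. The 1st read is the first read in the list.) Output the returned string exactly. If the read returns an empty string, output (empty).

Answer: B69Q

Derivation:
After 1 (tell()): offset=0
After 2 (read(4)): returned 'B69Q', offset=4
After 3 (seek(-6, CUR)): offset=0
After 4 (read(8)): returned 'B69Q09GQ', offset=8
After 5 (seek(8, SET)): offset=8
After 6 (read(8)): returned 'G0A5Q4H', offset=15
After 7 (read(2)): returned '', offset=15
After 8 (read(2)): returned '', offset=15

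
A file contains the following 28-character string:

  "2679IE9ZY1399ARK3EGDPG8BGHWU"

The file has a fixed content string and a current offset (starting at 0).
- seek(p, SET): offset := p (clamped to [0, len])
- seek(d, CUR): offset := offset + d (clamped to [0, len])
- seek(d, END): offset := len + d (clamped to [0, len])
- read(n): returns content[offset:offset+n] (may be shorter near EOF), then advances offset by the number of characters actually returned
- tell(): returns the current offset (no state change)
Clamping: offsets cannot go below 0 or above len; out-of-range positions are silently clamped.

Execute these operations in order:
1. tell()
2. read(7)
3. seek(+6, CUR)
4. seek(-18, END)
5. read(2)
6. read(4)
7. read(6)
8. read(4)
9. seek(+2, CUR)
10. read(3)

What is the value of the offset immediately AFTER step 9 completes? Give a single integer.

Answer: 28

Derivation:
After 1 (tell()): offset=0
After 2 (read(7)): returned '2679IE9', offset=7
After 3 (seek(+6, CUR)): offset=13
After 4 (seek(-18, END)): offset=10
After 5 (read(2)): returned '39', offset=12
After 6 (read(4)): returned '9ARK', offset=16
After 7 (read(6)): returned '3EGDPG', offset=22
After 8 (read(4)): returned '8BGH', offset=26
After 9 (seek(+2, CUR)): offset=28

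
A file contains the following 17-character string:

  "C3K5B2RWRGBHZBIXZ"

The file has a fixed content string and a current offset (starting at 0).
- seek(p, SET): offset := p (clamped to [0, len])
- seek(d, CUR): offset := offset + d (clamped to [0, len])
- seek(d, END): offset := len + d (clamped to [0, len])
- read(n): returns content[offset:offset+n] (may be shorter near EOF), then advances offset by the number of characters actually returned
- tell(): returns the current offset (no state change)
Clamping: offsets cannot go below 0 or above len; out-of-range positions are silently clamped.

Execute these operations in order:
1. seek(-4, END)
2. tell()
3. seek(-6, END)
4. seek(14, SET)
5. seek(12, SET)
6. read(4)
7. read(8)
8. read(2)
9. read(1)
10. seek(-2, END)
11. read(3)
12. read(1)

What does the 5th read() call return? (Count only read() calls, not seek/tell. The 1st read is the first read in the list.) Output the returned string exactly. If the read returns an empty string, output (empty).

After 1 (seek(-4, END)): offset=13
After 2 (tell()): offset=13
After 3 (seek(-6, END)): offset=11
After 4 (seek(14, SET)): offset=14
After 5 (seek(12, SET)): offset=12
After 6 (read(4)): returned 'ZBIX', offset=16
After 7 (read(8)): returned 'Z', offset=17
After 8 (read(2)): returned '', offset=17
After 9 (read(1)): returned '', offset=17
After 10 (seek(-2, END)): offset=15
After 11 (read(3)): returned 'XZ', offset=17
After 12 (read(1)): returned '', offset=17

Answer: XZ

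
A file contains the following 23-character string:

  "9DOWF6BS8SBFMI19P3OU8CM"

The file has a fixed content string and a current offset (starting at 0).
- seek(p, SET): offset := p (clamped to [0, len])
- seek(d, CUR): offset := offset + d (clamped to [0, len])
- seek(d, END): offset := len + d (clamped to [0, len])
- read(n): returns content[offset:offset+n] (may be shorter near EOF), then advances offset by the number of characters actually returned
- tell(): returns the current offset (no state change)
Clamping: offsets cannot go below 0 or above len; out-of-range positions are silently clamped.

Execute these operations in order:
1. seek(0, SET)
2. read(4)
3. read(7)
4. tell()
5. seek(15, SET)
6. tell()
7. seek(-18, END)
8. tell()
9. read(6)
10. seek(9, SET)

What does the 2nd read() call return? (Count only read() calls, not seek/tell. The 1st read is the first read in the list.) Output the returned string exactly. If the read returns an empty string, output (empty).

Answer: F6BS8SB

Derivation:
After 1 (seek(0, SET)): offset=0
After 2 (read(4)): returned '9DOW', offset=4
After 3 (read(7)): returned 'F6BS8SB', offset=11
After 4 (tell()): offset=11
After 5 (seek(15, SET)): offset=15
After 6 (tell()): offset=15
After 7 (seek(-18, END)): offset=5
After 8 (tell()): offset=5
After 9 (read(6)): returned '6BS8SB', offset=11
After 10 (seek(9, SET)): offset=9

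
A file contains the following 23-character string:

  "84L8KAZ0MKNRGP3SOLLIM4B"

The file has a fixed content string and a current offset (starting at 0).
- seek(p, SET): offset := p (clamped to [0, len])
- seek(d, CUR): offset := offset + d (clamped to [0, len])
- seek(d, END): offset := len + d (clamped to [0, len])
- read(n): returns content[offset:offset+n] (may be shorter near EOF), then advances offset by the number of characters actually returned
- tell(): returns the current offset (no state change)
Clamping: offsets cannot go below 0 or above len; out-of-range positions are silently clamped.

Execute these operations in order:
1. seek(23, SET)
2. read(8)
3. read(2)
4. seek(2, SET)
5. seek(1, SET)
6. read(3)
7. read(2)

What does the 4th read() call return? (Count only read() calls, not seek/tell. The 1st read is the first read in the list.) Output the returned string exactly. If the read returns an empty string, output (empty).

Answer: KA

Derivation:
After 1 (seek(23, SET)): offset=23
After 2 (read(8)): returned '', offset=23
After 3 (read(2)): returned '', offset=23
After 4 (seek(2, SET)): offset=2
After 5 (seek(1, SET)): offset=1
After 6 (read(3)): returned '4L8', offset=4
After 7 (read(2)): returned 'KA', offset=6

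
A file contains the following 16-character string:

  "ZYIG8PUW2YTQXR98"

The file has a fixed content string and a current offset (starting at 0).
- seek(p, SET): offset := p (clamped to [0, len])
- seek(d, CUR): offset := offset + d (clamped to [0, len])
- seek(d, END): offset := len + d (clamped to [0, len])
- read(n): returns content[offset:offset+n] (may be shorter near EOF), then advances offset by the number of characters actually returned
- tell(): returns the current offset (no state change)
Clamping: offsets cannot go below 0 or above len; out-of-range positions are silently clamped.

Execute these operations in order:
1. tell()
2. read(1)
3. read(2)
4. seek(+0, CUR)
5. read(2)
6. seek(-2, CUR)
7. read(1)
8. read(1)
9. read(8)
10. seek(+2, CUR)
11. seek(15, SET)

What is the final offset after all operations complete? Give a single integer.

After 1 (tell()): offset=0
After 2 (read(1)): returned 'Z', offset=1
After 3 (read(2)): returned 'YI', offset=3
After 4 (seek(+0, CUR)): offset=3
After 5 (read(2)): returned 'G8', offset=5
After 6 (seek(-2, CUR)): offset=3
After 7 (read(1)): returned 'G', offset=4
After 8 (read(1)): returned '8', offset=5
After 9 (read(8)): returned 'PUW2YTQX', offset=13
After 10 (seek(+2, CUR)): offset=15
After 11 (seek(15, SET)): offset=15

Answer: 15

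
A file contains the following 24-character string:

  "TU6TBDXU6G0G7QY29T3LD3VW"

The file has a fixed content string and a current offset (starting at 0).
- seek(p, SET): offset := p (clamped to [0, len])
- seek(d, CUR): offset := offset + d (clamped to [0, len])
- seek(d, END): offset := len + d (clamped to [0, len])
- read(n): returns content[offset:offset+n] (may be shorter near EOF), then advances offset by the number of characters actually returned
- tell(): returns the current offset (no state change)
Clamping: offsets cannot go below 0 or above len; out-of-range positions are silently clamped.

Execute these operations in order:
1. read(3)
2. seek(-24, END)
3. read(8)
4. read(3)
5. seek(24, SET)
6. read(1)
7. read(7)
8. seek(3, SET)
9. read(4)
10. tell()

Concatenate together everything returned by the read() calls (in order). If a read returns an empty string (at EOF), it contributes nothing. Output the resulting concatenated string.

After 1 (read(3)): returned 'TU6', offset=3
After 2 (seek(-24, END)): offset=0
After 3 (read(8)): returned 'TU6TBDXU', offset=8
After 4 (read(3)): returned '6G0', offset=11
After 5 (seek(24, SET)): offset=24
After 6 (read(1)): returned '', offset=24
After 7 (read(7)): returned '', offset=24
After 8 (seek(3, SET)): offset=3
After 9 (read(4)): returned 'TBDX', offset=7
After 10 (tell()): offset=7

Answer: TU6TU6TBDXU6G0TBDX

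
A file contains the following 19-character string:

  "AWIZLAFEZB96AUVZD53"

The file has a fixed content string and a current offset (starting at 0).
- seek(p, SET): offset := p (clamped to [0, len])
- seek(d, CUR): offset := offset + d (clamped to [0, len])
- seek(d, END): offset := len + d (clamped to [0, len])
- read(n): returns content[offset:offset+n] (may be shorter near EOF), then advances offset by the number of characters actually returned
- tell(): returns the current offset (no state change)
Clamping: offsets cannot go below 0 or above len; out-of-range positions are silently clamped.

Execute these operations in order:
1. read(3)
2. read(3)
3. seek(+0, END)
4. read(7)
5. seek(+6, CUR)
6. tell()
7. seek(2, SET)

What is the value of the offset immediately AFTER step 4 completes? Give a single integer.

After 1 (read(3)): returned 'AWI', offset=3
After 2 (read(3)): returned 'ZLA', offset=6
After 3 (seek(+0, END)): offset=19
After 4 (read(7)): returned '', offset=19

Answer: 19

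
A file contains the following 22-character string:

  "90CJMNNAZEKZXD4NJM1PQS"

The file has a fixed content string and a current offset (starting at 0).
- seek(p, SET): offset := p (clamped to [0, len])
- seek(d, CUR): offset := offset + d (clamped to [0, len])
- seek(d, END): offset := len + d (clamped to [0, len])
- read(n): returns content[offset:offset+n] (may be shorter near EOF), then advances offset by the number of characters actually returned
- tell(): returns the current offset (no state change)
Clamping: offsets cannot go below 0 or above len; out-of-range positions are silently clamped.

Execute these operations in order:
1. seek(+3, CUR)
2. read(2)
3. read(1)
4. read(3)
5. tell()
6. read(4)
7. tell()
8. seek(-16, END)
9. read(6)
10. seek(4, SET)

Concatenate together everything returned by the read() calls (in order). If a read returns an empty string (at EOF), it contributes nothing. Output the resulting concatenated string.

After 1 (seek(+3, CUR)): offset=3
After 2 (read(2)): returned 'JM', offset=5
After 3 (read(1)): returned 'N', offset=6
After 4 (read(3)): returned 'NAZ', offset=9
After 5 (tell()): offset=9
After 6 (read(4)): returned 'EKZX', offset=13
After 7 (tell()): offset=13
After 8 (seek(-16, END)): offset=6
After 9 (read(6)): returned 'NAZEKZ', offset=12
After 10 (seek(4, SET)): offset=4

Answer: JMNNAZEKZXNAZEKZ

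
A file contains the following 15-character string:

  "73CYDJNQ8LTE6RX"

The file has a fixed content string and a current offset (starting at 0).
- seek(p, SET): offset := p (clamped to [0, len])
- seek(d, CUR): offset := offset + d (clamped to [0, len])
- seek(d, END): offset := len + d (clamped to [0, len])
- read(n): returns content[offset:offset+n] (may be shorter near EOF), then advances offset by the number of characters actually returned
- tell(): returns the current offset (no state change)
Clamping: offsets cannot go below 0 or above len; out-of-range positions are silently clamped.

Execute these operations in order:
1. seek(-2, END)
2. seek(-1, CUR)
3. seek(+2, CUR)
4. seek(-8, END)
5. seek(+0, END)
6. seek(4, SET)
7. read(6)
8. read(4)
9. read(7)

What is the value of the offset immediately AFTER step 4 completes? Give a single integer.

After 1 (seek(-2, END)): offset=13
After 2 (seek(-1, CUR)): offset=12
After 3 (seek(+2, CUR)): offset=14
After 4 (seek(-8, END)): offset=7

Answer: 7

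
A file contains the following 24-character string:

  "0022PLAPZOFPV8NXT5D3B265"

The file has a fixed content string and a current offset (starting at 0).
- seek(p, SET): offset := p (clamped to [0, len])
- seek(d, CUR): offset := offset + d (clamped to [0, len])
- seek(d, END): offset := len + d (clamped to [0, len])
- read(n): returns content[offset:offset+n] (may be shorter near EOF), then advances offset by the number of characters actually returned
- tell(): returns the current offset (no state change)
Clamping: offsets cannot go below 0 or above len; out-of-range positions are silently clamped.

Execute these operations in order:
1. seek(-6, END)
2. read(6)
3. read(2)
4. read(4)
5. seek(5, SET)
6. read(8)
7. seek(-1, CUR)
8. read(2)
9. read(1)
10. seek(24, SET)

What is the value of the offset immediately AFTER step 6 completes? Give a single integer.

Answer: 13

Derivation:
After 1 (seek(-6, END)): offset=18
After 2 (read(6)): returned 'D3B265', offset=24
After 3 (read(2)): returned '', offset=24
After 4 (read(4)): returned '', offset=24
After 5 (seek(5, SET)): offset=5
After 6 (read(8)): returned 'LAPZOFPV', offset=13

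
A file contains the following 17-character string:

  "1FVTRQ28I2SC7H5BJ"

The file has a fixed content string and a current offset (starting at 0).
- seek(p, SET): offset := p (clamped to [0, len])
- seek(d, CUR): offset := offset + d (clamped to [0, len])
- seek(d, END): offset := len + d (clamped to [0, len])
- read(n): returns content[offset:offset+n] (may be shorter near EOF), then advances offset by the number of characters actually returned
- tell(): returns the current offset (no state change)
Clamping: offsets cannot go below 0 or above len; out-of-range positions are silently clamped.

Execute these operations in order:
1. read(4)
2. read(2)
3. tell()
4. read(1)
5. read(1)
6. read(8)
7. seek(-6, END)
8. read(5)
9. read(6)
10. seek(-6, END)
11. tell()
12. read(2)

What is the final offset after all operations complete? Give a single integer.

Answer: 13

Derivation:
After 1 (read(4)): returned '1FVT', offset=4
After 2 (read(2)): returned 'RQ', offset=6
After 3 (tell()): offset=6
After 4 (read(1)): returned '2', offset=7
After 5 (read(1)): returned '8', offset=8
After 6 (read(8)): returned 'I2SC7H5B', offset=16
After 7 (seek(-6, END)): offset=11
After 8 (read(5)): returned 'C7H5B', offset=16
After 9 (read(6)): returned 'J', offset=17
After 10 (seek(-6, END)): offset=11
After 11 (tell()): offset=11
After 12 (read(2)): returned 'C7', offset=13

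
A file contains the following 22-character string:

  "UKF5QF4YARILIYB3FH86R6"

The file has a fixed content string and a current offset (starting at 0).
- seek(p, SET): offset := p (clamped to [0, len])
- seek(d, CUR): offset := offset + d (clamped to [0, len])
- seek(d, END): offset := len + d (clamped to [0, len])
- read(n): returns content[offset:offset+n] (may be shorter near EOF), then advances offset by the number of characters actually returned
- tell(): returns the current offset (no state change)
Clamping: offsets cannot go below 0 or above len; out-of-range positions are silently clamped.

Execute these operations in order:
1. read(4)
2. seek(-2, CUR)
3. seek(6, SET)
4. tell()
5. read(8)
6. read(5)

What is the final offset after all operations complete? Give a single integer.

After 1 (read(4)): returned 'UKF5', offset=4
After 2 (seek(-2, CUR)): offset=2
After 3 (seek(6, SET)): offset=6
After 4 (tell()): offset=6
After 5 (read(8)): returned '4YARILIY', offset=14
After 6 (read(5)): returned 'B3FH8', offset=19

Answer: 19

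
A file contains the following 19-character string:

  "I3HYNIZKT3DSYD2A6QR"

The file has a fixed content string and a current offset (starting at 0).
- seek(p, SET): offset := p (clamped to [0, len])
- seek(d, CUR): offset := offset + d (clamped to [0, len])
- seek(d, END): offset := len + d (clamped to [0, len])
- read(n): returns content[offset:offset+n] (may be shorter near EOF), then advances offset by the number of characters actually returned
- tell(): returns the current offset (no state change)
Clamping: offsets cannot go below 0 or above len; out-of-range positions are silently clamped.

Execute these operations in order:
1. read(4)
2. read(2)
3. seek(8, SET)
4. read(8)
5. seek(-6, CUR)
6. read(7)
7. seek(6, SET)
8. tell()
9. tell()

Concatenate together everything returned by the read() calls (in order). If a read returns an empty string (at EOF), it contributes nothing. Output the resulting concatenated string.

Answer: I3HYNIT3DSYD2ADSYD2A6

Derivation:
After 1 (read(4)): returned 'I3HY', offset=4
After 2 (read(2)): returned 'NI', offset=6
After 3 (seek(8, SET)): offset=8
After 4 (read(8)): returned 'T3DSYD2A', offset=16
After 5 (seek(-6, CUR)): offset=10
After 6 (read(7)): returned 'DSYD2A6', offset=17
After 7 (seek(6, SET)): offset=6
After 8 (tell()): offset=6
After 9 (tell()): offset=6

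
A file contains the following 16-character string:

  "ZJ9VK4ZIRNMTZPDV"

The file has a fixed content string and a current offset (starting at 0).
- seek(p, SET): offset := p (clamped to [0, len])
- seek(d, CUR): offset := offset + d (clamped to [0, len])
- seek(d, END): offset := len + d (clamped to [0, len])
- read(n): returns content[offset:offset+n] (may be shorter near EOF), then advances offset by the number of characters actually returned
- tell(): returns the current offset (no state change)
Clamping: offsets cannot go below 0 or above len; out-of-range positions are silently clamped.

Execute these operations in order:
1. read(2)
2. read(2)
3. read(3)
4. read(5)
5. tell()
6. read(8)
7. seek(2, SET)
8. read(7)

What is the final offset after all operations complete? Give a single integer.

After 1 (read(2)): returned 'ZJ', offset=2
After 2 (read(2)): returned '9V', offset=4
After 3 (read(3)): returned 'K4Z', offset=7
After 4 (read(5)): returned 'IRNMT', offset=12
After 5 (tell()): offset=12
After 6 (read(8)): returned 'ZPDV', offset=16
After 7 (seek(2, SET)): offset=2
After 8 (read(7)): returned '9VK4ZIR', offset=9

Answer: 9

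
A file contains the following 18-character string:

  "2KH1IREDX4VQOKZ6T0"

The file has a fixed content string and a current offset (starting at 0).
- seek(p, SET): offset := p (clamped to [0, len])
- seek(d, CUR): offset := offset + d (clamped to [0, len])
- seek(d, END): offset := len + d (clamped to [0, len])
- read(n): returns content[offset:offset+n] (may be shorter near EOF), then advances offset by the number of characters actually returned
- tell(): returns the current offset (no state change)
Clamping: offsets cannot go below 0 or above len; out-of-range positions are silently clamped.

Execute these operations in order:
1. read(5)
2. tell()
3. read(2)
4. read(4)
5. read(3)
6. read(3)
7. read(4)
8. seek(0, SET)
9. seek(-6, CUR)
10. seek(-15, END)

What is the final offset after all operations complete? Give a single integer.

Answer: 3

Derivation:
After 1 (read(5)): returned '2KH1I', offset=5
After 2 (tell()): offset=5
After 3 (read(2)): returned 'RE', offset=7
After 4 (read(4)): returned 'DX4V', offset=11
After 5 (read(3)): returned 'QOK', offset=14
After 6 (read(3)): returned 'Z6T', offset=17
After 7 (read(4)): returned '0', offset=18
After 8 (seek(0, SET)): offset=0
After 9 (seek(-6, CUR)): offset=0
After 10 (seek(-15, END)): offset=3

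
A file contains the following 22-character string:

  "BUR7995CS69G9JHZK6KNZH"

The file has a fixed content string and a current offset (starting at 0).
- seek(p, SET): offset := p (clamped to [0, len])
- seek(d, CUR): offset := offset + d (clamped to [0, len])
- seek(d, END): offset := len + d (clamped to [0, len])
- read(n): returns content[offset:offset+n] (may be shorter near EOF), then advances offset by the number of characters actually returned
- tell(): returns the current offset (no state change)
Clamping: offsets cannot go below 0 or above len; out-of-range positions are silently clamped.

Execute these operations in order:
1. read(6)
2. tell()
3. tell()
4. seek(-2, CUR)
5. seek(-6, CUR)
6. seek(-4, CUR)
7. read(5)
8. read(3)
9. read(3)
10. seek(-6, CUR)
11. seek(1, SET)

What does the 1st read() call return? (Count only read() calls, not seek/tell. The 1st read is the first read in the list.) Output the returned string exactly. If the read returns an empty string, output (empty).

Answer: BUR799

Derivation:
After 1 (read(6)): returned 'BUR799', offset=6
After 2 (tell()): offset=6
After 3 (tell()): offset=6
After 4 (seek(-2, CUR)): offset=4
After 5 (seek(-6, CUR)): offset=0
After 6 (seek(-4, CUR)): offset=0
After 7 (read(5)): returned 'BUR79', offset=5
After 8 (read(3)): returned '95C', offset=8
After 9 (read(3)): returned 'S69', offset=11
After 10 (seek(-6, CUR)): offset=5
After 11 (seek(1, SET)): offset=1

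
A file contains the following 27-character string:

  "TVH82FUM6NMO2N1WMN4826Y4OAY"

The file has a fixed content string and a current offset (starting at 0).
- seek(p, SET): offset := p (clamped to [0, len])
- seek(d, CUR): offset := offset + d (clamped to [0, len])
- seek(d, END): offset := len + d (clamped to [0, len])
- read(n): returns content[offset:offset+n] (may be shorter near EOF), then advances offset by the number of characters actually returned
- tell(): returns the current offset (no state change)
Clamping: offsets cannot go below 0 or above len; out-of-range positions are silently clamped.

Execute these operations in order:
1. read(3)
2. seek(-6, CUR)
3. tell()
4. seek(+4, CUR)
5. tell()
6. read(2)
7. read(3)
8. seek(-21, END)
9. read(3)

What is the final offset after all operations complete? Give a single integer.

Answer: 9

Derivation:
After 1 (read(3)): returned 'TVH', offset=3
After 2 (seek(-6, CUR)): offset=0
After 3 (tell()): offset=0
After 4 (seek(+4, CUR)): offset=4
After 5 (tell()): offset=4
After 6 (read(2)): returned '2F', offset=6
After 7 (read(3)): returned 'UM6', offset=9
After 8 (seek(-21, END)): offset=6
After 9 (read(3)): returned 'UM6', offset=9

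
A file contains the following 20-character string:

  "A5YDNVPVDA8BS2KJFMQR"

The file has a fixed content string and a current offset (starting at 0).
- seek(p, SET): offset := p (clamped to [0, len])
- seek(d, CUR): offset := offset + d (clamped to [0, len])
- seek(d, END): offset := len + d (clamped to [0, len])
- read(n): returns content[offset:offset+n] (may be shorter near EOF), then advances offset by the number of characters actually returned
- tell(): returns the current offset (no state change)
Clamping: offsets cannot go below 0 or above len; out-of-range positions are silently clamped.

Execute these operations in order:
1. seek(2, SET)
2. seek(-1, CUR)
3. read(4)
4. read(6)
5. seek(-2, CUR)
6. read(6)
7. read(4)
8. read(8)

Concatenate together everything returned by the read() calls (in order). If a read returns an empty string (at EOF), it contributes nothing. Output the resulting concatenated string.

After 1 (seek(2, SET)): offset=2
After 2 (seek(-1, CUR)): offset=1
After 3 (read(4)): returned '5YDN', offset=5
After 4 (read(6)): returned 'VPVDA8', offset=11
After 5 (seek(-2, CUR)): offset=9
After 6 (read(6)): returned 'A8BS2K', offset=15
After 7 (read(4)): returned 'JFMQ', offset=19
After 8 (read(8)): returned 'R', offset=20

Answer: 5YDNVPVDA8A8BS2KJFMQR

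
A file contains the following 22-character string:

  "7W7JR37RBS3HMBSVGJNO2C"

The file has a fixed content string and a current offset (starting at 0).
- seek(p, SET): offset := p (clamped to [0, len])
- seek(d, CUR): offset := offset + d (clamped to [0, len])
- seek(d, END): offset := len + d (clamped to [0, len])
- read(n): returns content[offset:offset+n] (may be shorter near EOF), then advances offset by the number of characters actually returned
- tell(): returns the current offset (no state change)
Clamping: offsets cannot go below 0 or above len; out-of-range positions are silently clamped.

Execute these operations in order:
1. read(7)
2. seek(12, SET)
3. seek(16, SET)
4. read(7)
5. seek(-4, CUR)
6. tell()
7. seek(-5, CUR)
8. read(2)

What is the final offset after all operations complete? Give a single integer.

After 1 (read(7)): returned '7W7JR37', offset=7
After 2 (seek(12, SET)): offset=12
After 3 (seek(16, SET)): offset=16
After 4 (read(7)): returned 'GJNO2C', offset=22
After 5 (seek(-4, CUR)): offset=18
After 6 (tell()): offset=18
After 7 (seek(-5, CUR)): offset=13
After 8 (read(2)): returned 'BS', offset=15

Answer: 15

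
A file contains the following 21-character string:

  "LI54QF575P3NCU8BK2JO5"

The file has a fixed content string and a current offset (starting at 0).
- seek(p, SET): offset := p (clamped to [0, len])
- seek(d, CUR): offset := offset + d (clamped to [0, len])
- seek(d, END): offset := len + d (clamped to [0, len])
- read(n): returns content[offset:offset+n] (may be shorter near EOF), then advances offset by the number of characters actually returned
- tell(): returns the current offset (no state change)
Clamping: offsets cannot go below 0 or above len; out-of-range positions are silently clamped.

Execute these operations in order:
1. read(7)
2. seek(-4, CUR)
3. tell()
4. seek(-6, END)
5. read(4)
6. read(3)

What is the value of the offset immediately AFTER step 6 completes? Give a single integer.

After 1 (read(7)): returned 'LI54QF5', offset=7
After 2 (seek(-4, CUR)): offset=3
After 3 (tell()): offset=3
After 4 (seek(-6, END)): offset=15
After 5 (read(4)): returned 'BK2J', offset=19
After 6 (read(3)): returned 'O5', offset=21

Answer: 21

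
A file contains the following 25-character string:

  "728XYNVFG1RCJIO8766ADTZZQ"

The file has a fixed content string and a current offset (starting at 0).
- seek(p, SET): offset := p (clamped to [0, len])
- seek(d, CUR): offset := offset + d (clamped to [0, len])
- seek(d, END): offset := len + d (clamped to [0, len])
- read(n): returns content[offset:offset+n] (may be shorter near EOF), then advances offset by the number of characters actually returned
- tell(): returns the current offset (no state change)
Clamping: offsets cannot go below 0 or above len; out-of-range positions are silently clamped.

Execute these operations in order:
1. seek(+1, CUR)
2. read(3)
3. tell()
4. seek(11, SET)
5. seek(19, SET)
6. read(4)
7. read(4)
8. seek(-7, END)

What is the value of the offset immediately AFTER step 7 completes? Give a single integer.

Answer: 25

Derivation:
After 1 (seek(+1, CUR)): offset=1
After 2 (read(3)): returned '28X', offset=4
After 3 (tell()): offset=4
After 4 (seek(11, SET)): offset=11
After 5 (seek(19, SET)): offset=19
After 6 (read(4)): returned 'ADTZ', offset=23
After 7 (read(4)): returned 'ZQ', offset=25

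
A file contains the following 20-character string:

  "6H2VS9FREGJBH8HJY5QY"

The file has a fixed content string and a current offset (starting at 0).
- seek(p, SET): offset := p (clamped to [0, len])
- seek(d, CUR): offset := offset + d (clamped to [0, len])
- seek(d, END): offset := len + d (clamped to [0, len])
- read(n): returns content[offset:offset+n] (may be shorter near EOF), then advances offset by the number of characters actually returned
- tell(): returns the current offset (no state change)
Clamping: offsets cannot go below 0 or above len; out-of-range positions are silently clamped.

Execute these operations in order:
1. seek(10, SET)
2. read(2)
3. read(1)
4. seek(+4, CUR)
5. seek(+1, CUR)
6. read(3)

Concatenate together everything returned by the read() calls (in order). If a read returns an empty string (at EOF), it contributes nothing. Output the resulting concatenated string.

Answer: JBHQY

Derivation:
After 1 (seek(10, SET)): offset=10
After 2 (read(2)): returned 'JB', offset=12
After 3 (read(1)): returned 'H', offset=13
After 4 (seek(+4, CUR)): offset=17
After 5 (seek(+1, CUR)): offset=18
After 6 (read(3)): returned 'QY', offset=20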